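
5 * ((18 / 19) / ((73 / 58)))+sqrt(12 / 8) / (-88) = 3.75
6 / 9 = 2 / 3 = 0.67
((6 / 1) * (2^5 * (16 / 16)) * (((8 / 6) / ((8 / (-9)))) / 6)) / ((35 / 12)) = -576 / 35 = -16.46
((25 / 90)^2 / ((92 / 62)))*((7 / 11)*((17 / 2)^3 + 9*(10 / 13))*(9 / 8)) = 350395325 / 15155712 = 23.12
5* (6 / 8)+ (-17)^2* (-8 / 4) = -2297 / 4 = -574.25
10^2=100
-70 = -70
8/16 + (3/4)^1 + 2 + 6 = 9.25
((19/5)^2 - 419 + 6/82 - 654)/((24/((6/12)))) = -1084949/49200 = -22.05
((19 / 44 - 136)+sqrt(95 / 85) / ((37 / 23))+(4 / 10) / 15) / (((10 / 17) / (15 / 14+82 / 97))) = -19792897037 / 44814000+59869*sqrt(323) / 502460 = -439.53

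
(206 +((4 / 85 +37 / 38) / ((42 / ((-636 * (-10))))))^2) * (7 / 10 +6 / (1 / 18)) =273282371075 / 104329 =2619428.64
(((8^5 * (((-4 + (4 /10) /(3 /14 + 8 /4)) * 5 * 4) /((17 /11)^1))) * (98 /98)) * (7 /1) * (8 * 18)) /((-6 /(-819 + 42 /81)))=-1056294374998016 /4743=-222705961416.41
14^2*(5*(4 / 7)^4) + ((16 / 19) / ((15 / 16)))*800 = 2298880 / 2793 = 823.09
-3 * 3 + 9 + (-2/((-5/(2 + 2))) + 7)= 43/5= 8.60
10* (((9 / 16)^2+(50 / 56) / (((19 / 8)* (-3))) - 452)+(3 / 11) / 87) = -73608051835 / 16291968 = -4518.06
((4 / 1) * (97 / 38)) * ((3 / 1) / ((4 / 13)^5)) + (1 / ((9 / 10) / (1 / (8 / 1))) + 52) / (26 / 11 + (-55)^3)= 93664114242991 / 8433096192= 11106.73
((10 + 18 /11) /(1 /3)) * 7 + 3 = 2721 /11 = 247.36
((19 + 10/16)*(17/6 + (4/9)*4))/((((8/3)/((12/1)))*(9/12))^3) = 39093/2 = 19546.50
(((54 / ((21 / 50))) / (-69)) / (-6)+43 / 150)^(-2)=583222500 / 208022929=2.80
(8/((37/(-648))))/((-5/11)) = 308.24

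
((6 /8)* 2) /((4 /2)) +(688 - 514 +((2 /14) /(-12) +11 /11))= 7381 /42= 175.74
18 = 18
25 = 25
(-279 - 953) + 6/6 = -1231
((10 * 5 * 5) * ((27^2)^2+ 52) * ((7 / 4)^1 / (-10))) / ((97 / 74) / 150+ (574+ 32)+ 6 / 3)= -258106288125 / 6748897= -38244.22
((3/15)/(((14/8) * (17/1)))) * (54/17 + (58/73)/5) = 0.02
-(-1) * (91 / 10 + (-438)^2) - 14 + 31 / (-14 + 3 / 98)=2626246899 / 13690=191836.88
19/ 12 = 1.58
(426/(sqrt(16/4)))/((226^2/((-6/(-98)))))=639/2502724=0.00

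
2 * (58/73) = 116/73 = 1.59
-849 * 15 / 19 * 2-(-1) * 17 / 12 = -305317 / 228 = -1339.11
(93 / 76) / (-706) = -93 / 53656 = -0.00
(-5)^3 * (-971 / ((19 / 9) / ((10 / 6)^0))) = 1092375 / 19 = 57493.42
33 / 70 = 0.47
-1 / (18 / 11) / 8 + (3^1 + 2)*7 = 5029 / 144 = 34.92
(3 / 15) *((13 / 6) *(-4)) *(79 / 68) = -1027 / 510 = -2.01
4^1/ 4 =1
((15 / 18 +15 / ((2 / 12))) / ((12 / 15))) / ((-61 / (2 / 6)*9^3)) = -2725 / 3201768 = -0.00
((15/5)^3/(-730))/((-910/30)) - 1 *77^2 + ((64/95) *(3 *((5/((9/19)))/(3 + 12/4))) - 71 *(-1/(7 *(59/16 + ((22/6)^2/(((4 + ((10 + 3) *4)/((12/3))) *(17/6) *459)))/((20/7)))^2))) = -5924.70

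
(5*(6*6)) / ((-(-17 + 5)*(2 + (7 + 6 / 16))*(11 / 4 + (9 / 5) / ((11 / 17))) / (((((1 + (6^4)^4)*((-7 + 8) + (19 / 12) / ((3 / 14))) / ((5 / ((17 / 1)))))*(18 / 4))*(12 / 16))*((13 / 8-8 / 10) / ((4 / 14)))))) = 55204158556606273137 / 243400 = 226804266871841.71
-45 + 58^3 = 195067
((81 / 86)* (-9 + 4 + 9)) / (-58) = -81 / 1247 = -0.06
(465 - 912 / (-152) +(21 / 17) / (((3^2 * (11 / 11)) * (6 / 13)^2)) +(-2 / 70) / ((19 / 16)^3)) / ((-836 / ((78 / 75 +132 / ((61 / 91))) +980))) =-186711084655817347 / 280962041283000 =-664.54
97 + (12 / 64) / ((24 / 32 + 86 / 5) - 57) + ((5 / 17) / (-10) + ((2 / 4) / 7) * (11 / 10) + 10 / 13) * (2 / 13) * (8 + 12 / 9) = 13216550843 / 134628780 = 98.17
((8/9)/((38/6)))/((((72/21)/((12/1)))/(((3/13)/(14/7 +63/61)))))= 1708/45695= 0.04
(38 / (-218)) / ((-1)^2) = -19 / 109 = -0.17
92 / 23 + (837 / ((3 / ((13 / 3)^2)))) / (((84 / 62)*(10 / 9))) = 487787 / 140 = 3484.19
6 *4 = 24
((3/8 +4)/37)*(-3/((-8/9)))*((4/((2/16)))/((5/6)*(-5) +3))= -405/37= -10.95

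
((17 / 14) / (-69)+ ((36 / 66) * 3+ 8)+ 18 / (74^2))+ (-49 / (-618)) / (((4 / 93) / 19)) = 267588835373 / 5993361528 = 44.65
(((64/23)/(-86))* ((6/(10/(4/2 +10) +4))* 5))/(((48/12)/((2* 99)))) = -285120/28681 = -9.94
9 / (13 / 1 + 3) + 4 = 73 / 16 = 4.56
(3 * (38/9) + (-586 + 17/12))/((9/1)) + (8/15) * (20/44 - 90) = -132229/1188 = -111.30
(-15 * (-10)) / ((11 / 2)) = 300 / 11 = 27.27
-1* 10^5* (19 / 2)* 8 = -7600000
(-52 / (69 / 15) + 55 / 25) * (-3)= 3141 / 115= 27.31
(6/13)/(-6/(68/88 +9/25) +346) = 1869/1379677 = 0.00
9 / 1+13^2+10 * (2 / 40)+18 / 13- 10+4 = 4521 / 26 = 173.88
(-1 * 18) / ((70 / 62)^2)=-17298 / 1225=-14.12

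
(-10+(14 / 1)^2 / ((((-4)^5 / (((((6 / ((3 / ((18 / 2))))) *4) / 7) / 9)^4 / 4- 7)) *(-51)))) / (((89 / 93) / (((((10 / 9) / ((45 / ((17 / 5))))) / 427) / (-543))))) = 66269971 / 17472599786880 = 0.00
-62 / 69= -0.90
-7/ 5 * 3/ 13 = -21/ 65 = -0.32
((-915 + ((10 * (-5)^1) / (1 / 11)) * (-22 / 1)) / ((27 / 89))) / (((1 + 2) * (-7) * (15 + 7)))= -995465 / 12474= -79.80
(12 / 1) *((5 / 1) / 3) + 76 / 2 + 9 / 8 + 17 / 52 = 6183 / 104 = 59.45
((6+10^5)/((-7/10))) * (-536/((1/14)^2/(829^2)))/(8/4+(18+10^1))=343824392492522.67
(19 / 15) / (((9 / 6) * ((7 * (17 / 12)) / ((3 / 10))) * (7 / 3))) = 228 / 20825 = 0.01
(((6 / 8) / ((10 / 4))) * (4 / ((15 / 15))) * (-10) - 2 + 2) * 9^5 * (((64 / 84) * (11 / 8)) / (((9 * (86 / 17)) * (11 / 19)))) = -8476812 / 301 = -28162.17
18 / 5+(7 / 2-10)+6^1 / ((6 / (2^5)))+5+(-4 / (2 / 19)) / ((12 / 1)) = 464 / 15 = 30.93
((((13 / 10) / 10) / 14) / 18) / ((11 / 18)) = 13 / 15400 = 0.00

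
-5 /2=-2.50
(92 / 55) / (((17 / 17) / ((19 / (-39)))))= -1748 / 2145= -0.81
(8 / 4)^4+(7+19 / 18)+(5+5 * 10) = 1423 / 18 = 79.06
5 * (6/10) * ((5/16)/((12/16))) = 5/4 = 1.25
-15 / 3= -5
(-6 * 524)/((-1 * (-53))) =-3144/53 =-59.32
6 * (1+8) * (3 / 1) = 162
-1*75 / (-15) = 5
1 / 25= 0.04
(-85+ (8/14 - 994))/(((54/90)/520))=-19627400/21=-934638.10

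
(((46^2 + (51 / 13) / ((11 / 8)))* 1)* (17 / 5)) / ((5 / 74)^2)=28206503632 / 17875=1577986.22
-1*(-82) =82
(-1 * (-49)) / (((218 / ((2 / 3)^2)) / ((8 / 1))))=784 / 981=0.80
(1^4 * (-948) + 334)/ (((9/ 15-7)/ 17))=26095/ 16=1630.94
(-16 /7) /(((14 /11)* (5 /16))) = -1408 /245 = -5.75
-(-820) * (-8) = -6560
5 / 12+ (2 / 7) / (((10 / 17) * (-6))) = 47 / 140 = 0.34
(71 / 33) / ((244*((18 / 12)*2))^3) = 71 / 12943364544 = 0.00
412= 412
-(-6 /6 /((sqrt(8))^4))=1 /64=0.02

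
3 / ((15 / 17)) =17 / 5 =3.40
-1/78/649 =-1/50622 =-0.00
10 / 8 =5 / 4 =1.25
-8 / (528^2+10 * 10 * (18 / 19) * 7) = -19 / 663687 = -0.00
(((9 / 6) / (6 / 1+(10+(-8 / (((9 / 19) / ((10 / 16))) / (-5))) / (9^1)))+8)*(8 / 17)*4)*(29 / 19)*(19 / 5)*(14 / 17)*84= 2227790208 / 365585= 6093.77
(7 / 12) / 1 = 7 / 12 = 0.58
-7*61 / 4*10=-2135 / 2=-1067.50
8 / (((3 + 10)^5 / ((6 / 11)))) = 48 / 4084223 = 0.00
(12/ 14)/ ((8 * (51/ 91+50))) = 39/ 18404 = 0.00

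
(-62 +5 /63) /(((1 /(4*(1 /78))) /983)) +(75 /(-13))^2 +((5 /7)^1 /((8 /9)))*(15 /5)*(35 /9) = -786713489 /255528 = -3078.78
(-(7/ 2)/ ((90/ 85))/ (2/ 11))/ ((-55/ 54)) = 357/ 20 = 17.85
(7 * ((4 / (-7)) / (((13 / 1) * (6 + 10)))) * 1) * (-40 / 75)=2 / 195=0.01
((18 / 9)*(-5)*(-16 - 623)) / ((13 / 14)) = 89460 / 13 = 6881.54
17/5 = 3.40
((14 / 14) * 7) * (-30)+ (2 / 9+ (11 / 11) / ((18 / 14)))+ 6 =-203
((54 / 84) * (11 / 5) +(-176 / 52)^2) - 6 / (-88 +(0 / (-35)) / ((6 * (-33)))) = 3367267 / 260260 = 12.94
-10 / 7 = -1.43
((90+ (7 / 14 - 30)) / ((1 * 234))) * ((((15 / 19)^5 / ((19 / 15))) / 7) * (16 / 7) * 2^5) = 19602000000 / 29968226197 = 0.65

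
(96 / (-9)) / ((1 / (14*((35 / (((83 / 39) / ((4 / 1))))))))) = -815360 / 83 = -9823.61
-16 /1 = -16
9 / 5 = 1.80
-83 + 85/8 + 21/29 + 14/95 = -1575937/22040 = -71.50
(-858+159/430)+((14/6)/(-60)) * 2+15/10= -856.21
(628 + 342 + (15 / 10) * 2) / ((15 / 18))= 5838 / 5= 1167.60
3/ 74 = 0.04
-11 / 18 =-0.61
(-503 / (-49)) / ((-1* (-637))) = 503 / 31213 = 0.02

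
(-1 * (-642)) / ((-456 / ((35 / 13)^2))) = -131075 / 12844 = -10.21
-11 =-11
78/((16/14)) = 273/4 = 68.25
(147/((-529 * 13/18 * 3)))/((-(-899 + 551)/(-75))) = 11025/398866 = 0.03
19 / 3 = 6.33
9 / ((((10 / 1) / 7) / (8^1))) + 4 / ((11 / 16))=3092 / 55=56.22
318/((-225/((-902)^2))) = -86242024/75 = -1149893.65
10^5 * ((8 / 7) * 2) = 1600000 / 7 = 228571.43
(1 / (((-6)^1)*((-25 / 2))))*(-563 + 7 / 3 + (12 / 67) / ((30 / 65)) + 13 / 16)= -1799243 / 241200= -7.46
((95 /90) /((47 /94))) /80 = 19 /720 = 0.03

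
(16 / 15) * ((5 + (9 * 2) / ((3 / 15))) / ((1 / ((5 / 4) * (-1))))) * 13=-4940 / 3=-1646.67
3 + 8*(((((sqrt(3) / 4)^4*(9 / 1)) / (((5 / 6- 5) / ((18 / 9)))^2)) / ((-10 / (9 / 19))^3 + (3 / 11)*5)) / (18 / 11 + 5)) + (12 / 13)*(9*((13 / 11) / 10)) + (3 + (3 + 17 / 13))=11113073911886377 / 984372450668750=11.29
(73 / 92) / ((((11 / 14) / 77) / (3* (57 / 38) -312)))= -2199855 / 92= -23911.47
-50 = -50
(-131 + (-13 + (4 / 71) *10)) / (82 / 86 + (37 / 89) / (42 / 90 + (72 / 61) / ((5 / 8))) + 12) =-4199466602 / 384413809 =-10.92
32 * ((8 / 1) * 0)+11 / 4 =11 / 4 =2.75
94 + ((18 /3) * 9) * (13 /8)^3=83383 /256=325.71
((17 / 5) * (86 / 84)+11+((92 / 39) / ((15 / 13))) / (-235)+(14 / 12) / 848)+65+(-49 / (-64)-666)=-147080305993 / 251092800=-585.76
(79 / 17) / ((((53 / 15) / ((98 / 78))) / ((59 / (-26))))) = -1141945 / 304538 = -3.75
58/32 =29/16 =1.81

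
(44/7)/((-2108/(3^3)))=-0.08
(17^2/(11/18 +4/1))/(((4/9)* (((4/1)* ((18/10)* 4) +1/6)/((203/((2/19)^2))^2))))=1885734732981015/1154032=1634040245.83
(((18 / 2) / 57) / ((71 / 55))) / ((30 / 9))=99 / 2698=0.04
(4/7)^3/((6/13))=416/1029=0.40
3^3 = 27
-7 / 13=-0.54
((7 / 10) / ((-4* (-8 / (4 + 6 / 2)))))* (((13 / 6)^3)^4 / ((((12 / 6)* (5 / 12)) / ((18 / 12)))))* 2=1141606171001569 / 193491763200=5900.02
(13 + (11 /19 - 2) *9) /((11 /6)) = 24 /209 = 0.11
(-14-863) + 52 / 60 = -13142 / 15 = -876.13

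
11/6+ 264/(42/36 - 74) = -4697/2622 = -1.79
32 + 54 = 86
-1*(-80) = 80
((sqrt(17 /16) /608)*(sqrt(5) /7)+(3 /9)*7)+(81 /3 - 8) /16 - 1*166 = -7799 /48+sqrt(85) /17024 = -162.48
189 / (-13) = -189 / 13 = -14.54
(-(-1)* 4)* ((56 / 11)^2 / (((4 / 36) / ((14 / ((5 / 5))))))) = 1580544 / 121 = 13062.35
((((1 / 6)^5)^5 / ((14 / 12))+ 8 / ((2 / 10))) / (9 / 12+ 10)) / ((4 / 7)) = 1326746774730052730881 / 203750397547829526528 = 6.51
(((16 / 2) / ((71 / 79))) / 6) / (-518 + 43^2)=316 / 283503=0.00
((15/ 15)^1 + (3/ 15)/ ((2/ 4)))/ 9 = 0.16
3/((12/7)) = 7/4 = 1.75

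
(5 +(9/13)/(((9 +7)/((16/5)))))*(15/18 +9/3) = 3841/195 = 19.70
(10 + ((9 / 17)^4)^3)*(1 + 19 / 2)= 122356600838515911 / 1165244474459522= 105.01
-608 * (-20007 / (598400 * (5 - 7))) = -10.16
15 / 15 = 1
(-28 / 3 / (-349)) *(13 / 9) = 364 / 9423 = 0.04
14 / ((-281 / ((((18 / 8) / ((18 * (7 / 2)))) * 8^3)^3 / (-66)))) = 2097152 / 454377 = 4.62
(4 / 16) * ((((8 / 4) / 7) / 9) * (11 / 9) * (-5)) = -55 / 1134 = -0.05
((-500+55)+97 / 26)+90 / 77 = -881081 / 2002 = -440.10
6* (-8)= -48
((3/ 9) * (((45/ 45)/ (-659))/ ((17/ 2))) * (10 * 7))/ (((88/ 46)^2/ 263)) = -4869445/ 16266756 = -0.30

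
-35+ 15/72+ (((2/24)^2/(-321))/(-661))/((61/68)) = -32422317671/931898952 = -34.79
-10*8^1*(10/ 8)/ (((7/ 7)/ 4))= -400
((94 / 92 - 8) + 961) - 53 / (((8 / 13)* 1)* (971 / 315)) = 165457535 / 178664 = 926.08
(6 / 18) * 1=1 / 3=0.33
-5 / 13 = -0.38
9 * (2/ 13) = 18/ 13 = 1.38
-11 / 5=-2.20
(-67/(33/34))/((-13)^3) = 0.03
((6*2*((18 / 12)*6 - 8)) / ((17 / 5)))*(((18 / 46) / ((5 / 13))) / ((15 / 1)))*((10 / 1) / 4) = 234 / 391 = 0.60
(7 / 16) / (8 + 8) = 7 / 256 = 0.03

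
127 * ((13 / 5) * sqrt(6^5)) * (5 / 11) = 59436 * sqrt(6) / 11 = 13235.26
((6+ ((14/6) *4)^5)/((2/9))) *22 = 189330086/27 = 7012225.41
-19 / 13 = -1.46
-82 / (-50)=41 / 25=1.64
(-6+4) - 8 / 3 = -14 / 3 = -4.67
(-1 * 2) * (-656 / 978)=656 / 489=1.34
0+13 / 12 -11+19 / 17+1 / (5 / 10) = -1387 / 204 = -6.80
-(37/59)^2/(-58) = 1369/201898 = 0.01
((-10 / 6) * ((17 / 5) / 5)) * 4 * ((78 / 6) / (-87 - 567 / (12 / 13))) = 208 / 2475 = 0.08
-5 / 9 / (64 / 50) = -0.43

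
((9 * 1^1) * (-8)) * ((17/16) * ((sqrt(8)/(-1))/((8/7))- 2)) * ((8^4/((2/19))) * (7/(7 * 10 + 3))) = 41674752/73 + 36465408 * sqrt(2)/73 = 1277323.65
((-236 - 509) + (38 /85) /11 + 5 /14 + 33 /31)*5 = -301720163 /81158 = -3717.69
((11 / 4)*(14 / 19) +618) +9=629.03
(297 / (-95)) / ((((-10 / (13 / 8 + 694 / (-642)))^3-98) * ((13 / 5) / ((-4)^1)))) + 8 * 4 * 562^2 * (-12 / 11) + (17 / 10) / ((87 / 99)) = -74722648747821953302461891 / 6777057400669594610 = -11025824.98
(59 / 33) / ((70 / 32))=944 / 1155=0.82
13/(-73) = -13/73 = -0.18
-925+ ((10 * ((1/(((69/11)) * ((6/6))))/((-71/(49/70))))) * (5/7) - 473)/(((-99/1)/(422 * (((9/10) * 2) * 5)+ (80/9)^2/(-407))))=25030827862867/1453547997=17220.50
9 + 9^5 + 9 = 59067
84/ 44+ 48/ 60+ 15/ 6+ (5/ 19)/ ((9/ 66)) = 44761/ 6270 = 7.14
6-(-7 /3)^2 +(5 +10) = 140 /9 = 15.56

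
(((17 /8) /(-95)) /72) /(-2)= 17 /109440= 0.00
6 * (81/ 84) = 81/ 14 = 5.79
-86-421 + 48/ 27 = -4547/ 9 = -505.22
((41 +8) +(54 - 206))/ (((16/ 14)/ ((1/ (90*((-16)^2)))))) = -721/ 184320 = -0.00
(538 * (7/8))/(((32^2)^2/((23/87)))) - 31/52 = -2827446455/4743757824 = -0.60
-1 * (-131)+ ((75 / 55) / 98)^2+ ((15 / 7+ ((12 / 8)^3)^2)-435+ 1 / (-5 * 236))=-1593223033001 / 5485036480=-290.47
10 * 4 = 40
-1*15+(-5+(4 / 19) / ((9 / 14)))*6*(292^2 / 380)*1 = -34144193 / 5415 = -6305.48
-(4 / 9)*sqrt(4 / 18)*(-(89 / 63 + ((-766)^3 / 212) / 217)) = -2046.63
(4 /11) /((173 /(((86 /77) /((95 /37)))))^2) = 40500496 /17616253545275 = 0.00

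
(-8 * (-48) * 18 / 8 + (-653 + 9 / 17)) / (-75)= -3596 / 1275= -2.82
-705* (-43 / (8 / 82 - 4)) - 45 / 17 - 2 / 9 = -38047247 / 4896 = -7771.09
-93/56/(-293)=93/16408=0.01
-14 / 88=-7 / 44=-0.16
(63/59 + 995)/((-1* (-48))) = 3673/177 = 20.75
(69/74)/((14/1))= 69/1036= 0.07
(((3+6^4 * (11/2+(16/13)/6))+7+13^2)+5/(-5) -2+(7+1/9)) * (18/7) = 1773008/91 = 19483.60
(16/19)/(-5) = -16/95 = -0.17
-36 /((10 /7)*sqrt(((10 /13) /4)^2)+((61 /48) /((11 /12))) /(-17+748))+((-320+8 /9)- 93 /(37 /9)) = -127223819759 /269613783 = -471.87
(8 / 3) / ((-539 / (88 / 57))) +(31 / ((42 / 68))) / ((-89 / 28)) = -11780984 / 745731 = -15.80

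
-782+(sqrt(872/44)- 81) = -863+sqrt(2398)/11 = -858.55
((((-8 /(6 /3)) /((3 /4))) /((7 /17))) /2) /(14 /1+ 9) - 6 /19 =-5482 /9177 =-0.60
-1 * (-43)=43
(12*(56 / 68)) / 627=56 / 3553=0.02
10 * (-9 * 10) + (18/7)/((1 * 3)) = -6294/7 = -899.14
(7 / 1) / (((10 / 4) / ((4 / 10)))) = 28 / 25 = 1.12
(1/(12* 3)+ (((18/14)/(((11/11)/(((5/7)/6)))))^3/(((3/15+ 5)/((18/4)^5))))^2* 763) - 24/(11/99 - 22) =192062642049230636278001/155315143519054331904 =1236.60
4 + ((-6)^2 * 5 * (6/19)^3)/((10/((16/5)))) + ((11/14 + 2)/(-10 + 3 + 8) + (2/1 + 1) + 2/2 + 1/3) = 18628501/1440390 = 12.93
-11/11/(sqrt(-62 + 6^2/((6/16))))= -sqrt(34)/34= -0.17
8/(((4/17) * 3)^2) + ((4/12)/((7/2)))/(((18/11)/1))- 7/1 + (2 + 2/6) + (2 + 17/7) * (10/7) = 47029/2646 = 17.77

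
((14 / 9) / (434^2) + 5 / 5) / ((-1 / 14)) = -121087 / 8649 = -14.00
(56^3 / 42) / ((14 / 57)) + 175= 17199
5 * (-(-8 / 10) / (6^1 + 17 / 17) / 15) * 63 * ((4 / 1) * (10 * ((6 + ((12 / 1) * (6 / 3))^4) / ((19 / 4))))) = 127404288 / 19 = 6705488.84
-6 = -6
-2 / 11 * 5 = -10 / 11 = -0.91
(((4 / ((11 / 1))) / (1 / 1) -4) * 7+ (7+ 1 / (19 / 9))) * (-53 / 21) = 199174 / 4389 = 45.38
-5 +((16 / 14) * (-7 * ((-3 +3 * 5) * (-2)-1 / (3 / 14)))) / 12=127 / 9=14.11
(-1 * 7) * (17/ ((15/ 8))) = -63.47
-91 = -91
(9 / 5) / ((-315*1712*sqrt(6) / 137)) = -137*sqrt(6) / 1797600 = -0.00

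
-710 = -710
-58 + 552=494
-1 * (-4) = 4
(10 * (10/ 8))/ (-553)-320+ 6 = -347309/ 1106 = -314.02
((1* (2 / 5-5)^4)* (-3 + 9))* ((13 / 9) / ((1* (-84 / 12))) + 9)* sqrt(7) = 310063828* sqrt(7) / 13125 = 62502.99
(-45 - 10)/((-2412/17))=935/2412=0.39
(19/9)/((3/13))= 247/27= 9.15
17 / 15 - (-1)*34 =527 / 15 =35.13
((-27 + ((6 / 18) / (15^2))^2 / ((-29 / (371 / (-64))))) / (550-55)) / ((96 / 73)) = -1666756412917 / 40184812800000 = -0.04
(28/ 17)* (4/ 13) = 112/ 221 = 0.51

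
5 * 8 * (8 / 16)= 20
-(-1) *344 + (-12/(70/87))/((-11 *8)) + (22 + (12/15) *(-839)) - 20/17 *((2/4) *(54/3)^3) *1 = -97798499/26180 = -3735.62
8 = 8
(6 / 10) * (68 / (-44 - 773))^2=13872 / 3337445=0.00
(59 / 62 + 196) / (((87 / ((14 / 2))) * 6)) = 85477 / 32364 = 2.64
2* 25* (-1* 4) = -200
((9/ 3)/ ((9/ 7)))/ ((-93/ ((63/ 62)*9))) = -441/ 1922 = -0.23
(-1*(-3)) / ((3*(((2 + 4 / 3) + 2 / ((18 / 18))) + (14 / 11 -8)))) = -33 / 46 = -0.72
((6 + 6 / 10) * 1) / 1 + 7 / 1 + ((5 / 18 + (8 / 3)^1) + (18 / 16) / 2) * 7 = 27467 / 720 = 38.15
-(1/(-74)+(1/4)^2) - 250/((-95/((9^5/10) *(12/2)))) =93235.21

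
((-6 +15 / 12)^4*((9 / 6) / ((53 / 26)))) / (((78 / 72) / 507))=594654723 / 3392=175310.94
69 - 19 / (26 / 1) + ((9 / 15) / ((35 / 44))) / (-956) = 74238517 / 1087450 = 68.27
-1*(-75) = 75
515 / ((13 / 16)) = 633.85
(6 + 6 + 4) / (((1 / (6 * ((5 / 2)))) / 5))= 1200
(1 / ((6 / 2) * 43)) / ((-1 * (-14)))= 1 / 1806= 0.00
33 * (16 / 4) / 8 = 33 / 2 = 16.50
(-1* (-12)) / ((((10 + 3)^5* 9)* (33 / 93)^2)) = 3844 / 134779359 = 0.00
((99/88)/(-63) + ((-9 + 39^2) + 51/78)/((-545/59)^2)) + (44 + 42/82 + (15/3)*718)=32379147076527/8865602200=3652.22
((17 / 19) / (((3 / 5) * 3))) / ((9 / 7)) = 595 / 1539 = 0.39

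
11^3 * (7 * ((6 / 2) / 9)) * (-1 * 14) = -130438 / 3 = -43479.33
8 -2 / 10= 39 / 5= 7.80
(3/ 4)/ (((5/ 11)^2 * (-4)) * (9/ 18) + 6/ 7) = 2541/ 1504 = 1.69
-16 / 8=-2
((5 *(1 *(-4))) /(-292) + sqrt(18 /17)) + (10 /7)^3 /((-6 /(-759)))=3 *sqrt(34) /17 + 9236215 /25039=369.90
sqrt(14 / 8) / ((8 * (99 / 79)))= 79 * sqrt(7) / 1584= 0.13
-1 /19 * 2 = -2 /19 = -0.11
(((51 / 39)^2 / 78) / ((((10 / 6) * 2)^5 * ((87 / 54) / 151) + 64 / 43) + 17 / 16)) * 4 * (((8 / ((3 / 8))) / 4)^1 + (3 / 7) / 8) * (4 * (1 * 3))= 0.82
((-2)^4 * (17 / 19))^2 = 73984 / 361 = 204.94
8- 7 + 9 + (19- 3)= 26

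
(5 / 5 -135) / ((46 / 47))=-3149 / 23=-136.91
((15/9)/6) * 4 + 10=100/9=11.11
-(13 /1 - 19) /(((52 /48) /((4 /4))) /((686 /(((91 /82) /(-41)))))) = -23722272 /169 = -140368.47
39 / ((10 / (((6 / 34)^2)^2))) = 0.00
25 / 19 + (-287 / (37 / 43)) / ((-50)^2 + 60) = 2133521 / 1799680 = 1.19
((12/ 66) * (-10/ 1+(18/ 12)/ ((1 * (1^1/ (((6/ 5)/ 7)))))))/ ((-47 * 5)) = 0.01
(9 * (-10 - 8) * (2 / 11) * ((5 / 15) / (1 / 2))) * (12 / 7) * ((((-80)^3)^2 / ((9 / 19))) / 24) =-59768832000000 / 77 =-776218597402.60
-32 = -32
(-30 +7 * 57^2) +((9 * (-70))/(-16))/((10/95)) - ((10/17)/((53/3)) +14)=332620789/14416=23073.03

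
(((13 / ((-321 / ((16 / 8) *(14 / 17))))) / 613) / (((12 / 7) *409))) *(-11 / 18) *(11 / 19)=77077 / 1403734898394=0.00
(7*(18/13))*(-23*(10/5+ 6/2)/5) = -2898/13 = -222.92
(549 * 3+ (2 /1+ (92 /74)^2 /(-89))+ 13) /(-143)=-202497626 /17423263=-11.62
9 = 9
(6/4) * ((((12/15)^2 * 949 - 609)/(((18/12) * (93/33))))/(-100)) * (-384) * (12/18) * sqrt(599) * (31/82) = -352 * sqrt(599)/625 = -13.78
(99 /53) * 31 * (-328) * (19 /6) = -3187668 /53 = -60144.68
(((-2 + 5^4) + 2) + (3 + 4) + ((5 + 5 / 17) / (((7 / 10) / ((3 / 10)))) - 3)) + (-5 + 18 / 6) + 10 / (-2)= 624.27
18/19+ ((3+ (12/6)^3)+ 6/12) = 473/38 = 12.45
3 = 3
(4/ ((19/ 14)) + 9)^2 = 51529/ 361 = 142.74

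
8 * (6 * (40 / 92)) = 480 / 23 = 20.87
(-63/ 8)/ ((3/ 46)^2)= -3703/ 2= -1851.50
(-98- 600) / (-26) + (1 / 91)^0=362 / 13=27.85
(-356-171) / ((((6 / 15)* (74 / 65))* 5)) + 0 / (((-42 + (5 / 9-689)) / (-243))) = -34255 / 148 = -231.45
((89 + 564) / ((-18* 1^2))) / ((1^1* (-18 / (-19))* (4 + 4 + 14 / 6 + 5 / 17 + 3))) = -210919 / 75060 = -2.81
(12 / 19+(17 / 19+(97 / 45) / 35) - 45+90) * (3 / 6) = 1394143 / 59850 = 23.29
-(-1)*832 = 832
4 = 4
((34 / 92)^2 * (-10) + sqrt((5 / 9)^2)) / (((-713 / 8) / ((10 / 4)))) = 0.02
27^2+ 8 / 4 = 731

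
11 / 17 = 0.65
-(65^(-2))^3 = -1 / 75418890625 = -0.00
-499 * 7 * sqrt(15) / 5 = -3493 * sqrt(15) / 5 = -2705.67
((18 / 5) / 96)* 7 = 21 / 80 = 0.26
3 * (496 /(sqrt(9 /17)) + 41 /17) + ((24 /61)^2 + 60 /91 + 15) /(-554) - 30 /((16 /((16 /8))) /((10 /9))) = 14542407710 /4783557597 + 496 * sqrt(17) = 2048.10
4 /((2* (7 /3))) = 6 /7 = 0.86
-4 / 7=-0.57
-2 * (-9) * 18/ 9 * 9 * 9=2916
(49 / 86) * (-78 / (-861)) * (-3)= -273 / 1763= -0.15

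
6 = 6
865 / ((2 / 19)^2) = 312265 / 4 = 78066.25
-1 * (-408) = 408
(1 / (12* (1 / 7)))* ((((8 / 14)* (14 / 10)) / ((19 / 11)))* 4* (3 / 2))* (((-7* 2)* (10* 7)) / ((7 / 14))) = -60368 / 19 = -3177.26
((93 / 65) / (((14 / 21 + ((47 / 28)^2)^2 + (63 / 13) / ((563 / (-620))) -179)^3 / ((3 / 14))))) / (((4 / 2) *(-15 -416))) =1884161829587139124702916640768 / 28748131756061458266938614237618342869185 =0.00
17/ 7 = 2.43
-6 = -6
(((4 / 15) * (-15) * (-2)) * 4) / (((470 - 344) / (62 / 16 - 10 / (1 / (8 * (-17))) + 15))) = 7354 / 21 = 350.19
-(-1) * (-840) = -840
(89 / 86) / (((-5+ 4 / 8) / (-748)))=66572 / 387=172.02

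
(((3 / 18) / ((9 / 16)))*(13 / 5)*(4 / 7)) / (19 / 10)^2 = 8320 / 68229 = 0.12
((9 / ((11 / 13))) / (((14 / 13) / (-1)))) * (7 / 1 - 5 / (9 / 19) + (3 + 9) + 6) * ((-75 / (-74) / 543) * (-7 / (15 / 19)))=1043575 / 442002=2.36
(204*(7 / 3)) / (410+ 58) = 119 / 117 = 1.02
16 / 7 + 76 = 548 / 7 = 78.29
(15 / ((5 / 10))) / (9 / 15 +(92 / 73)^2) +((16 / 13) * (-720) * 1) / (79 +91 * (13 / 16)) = 14680976610 / 1854803977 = 7.92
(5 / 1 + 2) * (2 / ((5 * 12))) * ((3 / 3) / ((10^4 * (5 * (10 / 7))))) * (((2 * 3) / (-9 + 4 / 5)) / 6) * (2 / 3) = -49 / 184500000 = -0.00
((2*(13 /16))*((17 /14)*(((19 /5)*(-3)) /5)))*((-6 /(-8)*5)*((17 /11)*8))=-642447 /3080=-208.59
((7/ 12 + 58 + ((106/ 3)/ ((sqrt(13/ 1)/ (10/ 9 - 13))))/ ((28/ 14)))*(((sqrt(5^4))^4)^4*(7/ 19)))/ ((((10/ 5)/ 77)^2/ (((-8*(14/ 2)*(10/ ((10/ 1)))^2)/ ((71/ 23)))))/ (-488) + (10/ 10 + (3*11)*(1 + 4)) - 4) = 1404549519624561071395874023437500/ 452786441397 - 861102737923339009284973144531250000*sqrt(13)/ 1006544259225531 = 17449314264516243752.07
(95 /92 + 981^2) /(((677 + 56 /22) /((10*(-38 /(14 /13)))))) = -18504297163 /37030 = -499710.97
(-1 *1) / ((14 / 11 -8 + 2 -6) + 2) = 11 / 96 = 0.11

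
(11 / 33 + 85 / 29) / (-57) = -284 / 4959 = -0.06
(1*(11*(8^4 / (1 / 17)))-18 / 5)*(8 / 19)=30637936 / 95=322504.59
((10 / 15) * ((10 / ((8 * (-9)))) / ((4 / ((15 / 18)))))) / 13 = -25 / 16848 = -0.00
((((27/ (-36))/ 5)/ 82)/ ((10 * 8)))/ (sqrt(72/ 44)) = -sqrt(22)/ 262400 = -0.00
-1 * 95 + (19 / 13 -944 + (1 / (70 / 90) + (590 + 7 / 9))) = -364844 / 819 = -445.47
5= 5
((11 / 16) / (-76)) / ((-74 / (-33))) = -363 / 89984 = -0.00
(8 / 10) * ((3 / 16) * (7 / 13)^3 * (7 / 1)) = 7203 / 43940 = 0.16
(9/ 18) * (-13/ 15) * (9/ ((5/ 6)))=-4.68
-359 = -359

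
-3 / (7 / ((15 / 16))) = -45 / 112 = -0.40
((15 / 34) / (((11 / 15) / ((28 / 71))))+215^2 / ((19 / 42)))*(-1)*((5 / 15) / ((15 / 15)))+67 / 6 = -51536481379 / 1513578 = -34049.44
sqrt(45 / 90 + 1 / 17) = sqrt(646) / 34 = 0.75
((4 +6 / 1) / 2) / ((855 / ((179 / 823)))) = 179 / 140733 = 0.00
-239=-239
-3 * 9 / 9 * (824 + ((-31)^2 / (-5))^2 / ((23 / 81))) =-225837003 / 575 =-392760.01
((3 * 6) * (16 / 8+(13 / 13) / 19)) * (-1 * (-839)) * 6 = 3533868 / 19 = 185993.05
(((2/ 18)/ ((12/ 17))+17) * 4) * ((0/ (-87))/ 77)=0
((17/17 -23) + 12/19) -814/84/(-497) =-21.35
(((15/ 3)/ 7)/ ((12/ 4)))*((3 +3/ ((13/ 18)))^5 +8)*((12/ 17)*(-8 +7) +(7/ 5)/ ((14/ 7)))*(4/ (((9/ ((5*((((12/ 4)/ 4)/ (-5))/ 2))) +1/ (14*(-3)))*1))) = 27839416148/ 6368788829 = 4.37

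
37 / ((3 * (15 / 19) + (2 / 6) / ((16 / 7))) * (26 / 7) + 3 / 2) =118104 / 34597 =3.41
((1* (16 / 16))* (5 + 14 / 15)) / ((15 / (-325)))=-1157 / 9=-128.56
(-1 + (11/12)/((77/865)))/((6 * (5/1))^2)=781/75600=0.01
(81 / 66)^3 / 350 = 19683 / 3726800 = 0.01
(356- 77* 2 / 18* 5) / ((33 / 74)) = 208606 / 297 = 702.38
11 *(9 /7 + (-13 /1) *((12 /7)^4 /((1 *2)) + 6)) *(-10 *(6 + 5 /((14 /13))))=2614000125 /16807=155530.44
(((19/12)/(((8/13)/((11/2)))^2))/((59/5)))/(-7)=-1942655/1268736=-1.53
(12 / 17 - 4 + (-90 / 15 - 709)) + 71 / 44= -536077 / 748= -716.68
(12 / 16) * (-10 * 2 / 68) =-15 / 68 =-0.22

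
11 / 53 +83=4410 / 53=83.21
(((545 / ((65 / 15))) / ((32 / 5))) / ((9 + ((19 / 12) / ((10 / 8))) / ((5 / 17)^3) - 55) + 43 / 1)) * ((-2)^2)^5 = 245250000 / 570193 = 430.12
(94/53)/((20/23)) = 1081/530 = 2.04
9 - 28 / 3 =-1 / 3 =-0.33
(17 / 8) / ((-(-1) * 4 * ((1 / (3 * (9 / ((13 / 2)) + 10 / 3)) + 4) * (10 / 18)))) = 3519 / 14980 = 0.23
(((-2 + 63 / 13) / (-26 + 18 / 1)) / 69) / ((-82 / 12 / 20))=185 / 12259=0.02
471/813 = 157/271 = 0.58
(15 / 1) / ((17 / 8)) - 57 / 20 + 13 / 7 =14437 / 2380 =6.07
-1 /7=-0.14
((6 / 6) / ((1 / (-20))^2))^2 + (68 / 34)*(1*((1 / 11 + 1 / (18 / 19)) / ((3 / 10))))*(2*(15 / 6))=47531350 / 297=160038.22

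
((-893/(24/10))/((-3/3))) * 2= 4465/6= 744.17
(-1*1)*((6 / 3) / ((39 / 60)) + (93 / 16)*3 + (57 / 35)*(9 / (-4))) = -16.85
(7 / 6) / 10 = 0.12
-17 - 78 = -95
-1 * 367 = -367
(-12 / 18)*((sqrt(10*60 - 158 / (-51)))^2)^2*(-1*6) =3784218256 / 2601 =1454908.98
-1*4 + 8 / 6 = -8 / 3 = -2.67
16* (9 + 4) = 208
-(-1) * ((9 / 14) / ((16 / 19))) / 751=171 / 168224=0.00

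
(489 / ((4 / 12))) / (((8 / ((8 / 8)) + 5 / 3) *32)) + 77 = 75857 / 928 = 81.74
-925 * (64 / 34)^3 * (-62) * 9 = 16913203200 / 4913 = 3442540.85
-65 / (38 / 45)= -2925 / 38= -76.97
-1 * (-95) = 95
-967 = -967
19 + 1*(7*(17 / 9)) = 290 / 9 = 32.22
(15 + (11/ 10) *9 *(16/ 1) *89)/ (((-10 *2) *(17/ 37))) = -1535.78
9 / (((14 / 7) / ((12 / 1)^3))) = 7776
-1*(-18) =18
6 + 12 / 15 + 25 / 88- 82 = -32963 / 440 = -74.92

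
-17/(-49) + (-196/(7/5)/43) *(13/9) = -82601/18963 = -4.36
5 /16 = 0.31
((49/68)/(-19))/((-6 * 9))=49/69768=0.00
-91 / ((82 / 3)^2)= -819 / 6724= -0.12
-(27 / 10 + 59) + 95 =33.30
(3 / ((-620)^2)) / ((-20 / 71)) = -213 / 7688000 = -0.00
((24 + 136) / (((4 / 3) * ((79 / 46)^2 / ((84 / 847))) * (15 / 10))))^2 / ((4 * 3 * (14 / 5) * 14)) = 429835776000 / 27943138660129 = 0.02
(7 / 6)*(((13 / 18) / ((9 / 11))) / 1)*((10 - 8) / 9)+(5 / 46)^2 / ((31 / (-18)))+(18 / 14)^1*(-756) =-34852442174 / 35864613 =-971.78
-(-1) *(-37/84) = -37/84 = -0.44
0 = 0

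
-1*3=-3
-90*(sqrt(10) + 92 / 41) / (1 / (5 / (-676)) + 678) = -225*sqrt(10) / 1357 - 900 / 2419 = -0.90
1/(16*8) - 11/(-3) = 1411/384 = 3.67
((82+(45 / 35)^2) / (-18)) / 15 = -4099 / 13230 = -0.31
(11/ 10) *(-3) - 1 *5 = -83/ 10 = -8.30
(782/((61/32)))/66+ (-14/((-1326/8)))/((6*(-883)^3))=5711134325362684/918838986332553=6.22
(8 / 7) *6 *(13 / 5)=624 / 35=17.83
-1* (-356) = 356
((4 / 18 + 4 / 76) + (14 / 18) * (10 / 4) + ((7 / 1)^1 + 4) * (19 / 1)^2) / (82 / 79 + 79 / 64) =1748.51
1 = 1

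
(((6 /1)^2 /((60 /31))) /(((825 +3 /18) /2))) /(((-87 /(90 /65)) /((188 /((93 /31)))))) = -419616 /9332635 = -0.04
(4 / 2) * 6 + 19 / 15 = 199 / 15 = 13.27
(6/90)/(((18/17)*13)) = 17/3510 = 0.00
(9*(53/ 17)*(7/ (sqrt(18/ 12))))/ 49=159*sqrt(6)/ 119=3.27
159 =159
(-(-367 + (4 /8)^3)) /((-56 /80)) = -524.11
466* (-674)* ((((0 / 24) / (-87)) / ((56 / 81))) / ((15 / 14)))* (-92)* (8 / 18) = 0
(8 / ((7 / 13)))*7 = 104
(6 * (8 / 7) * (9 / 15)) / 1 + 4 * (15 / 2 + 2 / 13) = 15802 / 455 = 34.73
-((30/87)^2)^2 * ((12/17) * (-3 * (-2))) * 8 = -5760000/12023777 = -0.48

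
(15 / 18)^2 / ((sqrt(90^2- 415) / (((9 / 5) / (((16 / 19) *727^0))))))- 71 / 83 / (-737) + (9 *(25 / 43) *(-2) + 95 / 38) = -41896029 / 5260706 + 19 *sqrt(7685) / 98368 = -7.95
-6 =-6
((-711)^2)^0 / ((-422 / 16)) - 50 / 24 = -5371 / 2532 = -2.12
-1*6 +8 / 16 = -5.50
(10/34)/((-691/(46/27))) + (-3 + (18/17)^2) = -10134661/5391873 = -1.88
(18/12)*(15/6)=15/4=3.75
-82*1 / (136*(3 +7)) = -41 / 680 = -0.06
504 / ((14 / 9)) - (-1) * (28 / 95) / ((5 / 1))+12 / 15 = 154308 / 475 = 324.86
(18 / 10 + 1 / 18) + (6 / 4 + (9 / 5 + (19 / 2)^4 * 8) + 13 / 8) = 23460221 / 360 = 65167.28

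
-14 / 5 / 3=-14 / 15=-0.93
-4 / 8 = -0.50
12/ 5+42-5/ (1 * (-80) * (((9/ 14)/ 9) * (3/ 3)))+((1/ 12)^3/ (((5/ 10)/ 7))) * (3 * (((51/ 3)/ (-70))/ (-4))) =104317/ 2304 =45.28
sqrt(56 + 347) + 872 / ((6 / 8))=sqrt(403) + 3488 / 3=1182.74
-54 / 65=-0.83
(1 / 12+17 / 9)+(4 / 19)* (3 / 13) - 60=-515551 / 8892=-57.98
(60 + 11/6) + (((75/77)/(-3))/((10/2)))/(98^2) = 137178719/2218524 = 61.83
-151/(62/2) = -151/31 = -4.87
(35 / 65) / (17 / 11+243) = 77 / 34970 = 0.00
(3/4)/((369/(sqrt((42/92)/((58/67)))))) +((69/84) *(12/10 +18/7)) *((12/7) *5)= sqrt(938469)/656328 +9108/343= 26.56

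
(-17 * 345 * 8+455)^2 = 2158996225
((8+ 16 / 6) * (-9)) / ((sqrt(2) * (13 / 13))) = -48 * sqrt(2) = -67.88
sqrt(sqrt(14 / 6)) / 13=3^(3 / 4) * 7^(1 / 4) / 39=0.10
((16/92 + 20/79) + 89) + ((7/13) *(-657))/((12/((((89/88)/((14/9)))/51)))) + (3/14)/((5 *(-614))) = 270499179463479/3037569895360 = 89.05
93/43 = 2.16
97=97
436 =436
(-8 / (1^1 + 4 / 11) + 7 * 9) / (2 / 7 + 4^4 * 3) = 5999 / 80670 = 0.07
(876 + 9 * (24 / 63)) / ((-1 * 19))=-324 / 7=-46.29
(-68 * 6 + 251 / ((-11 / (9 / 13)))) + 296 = -18275 / 143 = -127.80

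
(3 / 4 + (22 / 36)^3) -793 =-4619071 / 5832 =-792.02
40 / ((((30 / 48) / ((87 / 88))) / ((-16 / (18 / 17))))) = -31552 / 33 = -956.12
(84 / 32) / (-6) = -7 / 16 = -0.44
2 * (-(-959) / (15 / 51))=32606 / 5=6521.20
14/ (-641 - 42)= -14/ 683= -0.02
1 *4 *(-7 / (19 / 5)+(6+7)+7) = 1380 / 19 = 72.63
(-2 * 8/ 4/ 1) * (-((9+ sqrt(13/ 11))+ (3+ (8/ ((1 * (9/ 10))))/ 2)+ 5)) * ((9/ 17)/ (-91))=-772/ 1547 - 36 * sqrt(143)/ 17017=-0.52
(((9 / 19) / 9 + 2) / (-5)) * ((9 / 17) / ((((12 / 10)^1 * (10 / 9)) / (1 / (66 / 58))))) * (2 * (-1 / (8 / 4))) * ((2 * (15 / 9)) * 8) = 3.82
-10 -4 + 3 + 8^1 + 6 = 3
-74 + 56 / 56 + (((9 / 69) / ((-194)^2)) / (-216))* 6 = -758290129 / 10387536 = -73.00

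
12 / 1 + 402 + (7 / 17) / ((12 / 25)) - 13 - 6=80755 / 204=395.86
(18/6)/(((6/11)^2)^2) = 14641/432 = 33.89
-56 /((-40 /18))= 126 /5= 25.20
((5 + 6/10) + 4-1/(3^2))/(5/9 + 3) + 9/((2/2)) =1867/160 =11.67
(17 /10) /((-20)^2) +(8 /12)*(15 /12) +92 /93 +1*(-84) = -10189473 /124000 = -82.17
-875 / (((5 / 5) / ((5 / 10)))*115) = -175 / 46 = -3.80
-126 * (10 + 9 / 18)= -1323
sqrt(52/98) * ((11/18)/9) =11 * sqrt(26)/1134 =0.05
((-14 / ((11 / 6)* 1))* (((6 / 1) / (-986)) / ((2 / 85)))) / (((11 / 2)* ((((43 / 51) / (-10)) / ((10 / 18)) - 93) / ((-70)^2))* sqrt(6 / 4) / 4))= -2332400000* sqrt(6) / 92613037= -61.69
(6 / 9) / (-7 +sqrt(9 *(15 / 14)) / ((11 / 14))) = -242 / 1731 -22 *sqrt(210) / 4039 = -0.22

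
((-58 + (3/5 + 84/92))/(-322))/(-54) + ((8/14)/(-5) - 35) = -17555431/499905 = -35.12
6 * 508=3048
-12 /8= -3 /2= -1.50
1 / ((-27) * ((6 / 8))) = -4 / 81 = -0.05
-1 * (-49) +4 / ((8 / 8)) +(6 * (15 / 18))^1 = 58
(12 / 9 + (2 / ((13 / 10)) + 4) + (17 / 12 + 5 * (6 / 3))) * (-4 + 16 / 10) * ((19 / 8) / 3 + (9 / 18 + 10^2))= -177837 / 40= -4445.92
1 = 1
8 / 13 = 0.62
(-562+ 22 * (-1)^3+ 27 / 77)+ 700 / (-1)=-98841 / 77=-1283.65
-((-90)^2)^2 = -65610000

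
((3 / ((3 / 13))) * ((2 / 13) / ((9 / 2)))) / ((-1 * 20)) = -1 / 45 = -0.02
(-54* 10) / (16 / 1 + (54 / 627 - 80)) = 8.45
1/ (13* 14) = 1/ 182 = 0.01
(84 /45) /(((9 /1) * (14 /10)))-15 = -401 /27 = -14.85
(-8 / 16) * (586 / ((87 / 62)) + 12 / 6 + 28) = -19471 / 87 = -223.80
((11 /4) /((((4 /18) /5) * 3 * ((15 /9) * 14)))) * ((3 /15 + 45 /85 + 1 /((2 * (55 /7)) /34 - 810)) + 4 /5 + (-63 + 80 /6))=-3902390151 /91710920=-42.55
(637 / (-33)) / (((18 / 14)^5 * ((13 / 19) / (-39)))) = 203415121 / 649539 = 313.17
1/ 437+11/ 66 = 443/ 2622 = 0.17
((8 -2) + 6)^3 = 1728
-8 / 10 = -4 / 5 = -0.80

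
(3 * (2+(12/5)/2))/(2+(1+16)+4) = 48/115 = 0.42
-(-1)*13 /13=1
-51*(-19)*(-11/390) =-3553/130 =-27.33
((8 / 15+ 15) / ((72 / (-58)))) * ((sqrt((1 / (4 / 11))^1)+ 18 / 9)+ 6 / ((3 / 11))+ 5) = -195953 / 540 - 6757 * sqrt(11) / 1080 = -383.63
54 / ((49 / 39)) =2106 / 49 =42.98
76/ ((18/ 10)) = 380/ 9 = 42.22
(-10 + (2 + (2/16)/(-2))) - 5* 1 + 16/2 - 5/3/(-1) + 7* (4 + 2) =1853/48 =38.60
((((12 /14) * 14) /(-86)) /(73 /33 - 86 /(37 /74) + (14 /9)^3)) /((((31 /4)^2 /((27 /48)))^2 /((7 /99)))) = 275562 /52869577827035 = 0.00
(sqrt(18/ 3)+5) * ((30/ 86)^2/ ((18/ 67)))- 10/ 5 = 979/ 3698+1675 * sqrt(6)/ 3698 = 1.37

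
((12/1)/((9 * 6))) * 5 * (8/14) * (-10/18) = -200/567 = -0.35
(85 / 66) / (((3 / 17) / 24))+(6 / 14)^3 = 175.23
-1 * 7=-7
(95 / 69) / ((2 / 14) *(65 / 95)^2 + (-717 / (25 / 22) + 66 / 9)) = -6001625 / 2718143887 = -0.00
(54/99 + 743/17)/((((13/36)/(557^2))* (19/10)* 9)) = 102692419000/46189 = 2223308.99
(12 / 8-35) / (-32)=67 / 64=1.05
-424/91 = -4.66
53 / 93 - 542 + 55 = -45238 / 93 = -486.43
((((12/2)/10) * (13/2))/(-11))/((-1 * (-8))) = -39/880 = -0.04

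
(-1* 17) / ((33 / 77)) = -119 / 3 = -39.67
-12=-12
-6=-6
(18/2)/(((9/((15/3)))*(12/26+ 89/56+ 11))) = 3640/9501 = 0.38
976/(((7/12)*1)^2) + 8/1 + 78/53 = 7473430/2597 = 2877.72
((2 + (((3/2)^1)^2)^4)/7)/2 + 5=24993/3584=6.97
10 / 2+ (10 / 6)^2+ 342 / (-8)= -1259 / 36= -34.97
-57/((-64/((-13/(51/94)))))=-21.34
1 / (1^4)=1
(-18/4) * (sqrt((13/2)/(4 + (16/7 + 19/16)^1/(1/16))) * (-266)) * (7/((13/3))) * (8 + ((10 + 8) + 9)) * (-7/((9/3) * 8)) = -684285 * sqrt(75894)/28912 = -6520.23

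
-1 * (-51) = 51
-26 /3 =-8.67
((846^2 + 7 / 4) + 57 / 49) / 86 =140280907 / 16856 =8322.31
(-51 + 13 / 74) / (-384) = 3761 / 28416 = 0.13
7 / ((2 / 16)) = 56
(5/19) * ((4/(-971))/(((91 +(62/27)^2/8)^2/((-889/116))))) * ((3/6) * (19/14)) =337465035/502902346777039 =0.00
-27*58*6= -9396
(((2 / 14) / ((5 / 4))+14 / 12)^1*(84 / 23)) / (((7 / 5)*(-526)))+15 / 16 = 630841 / 677488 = 0.93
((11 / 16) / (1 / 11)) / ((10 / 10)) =121 / 16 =7.56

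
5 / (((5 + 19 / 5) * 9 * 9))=25 / 3564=0.01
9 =9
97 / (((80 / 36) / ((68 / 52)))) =57.08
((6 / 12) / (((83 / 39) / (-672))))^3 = -3935295.75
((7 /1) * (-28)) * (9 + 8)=-3332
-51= -51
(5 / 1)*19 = 95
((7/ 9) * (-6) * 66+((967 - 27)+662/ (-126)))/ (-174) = -39485/ 10962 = -3.60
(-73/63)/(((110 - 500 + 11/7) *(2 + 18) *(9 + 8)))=73/8320140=0.00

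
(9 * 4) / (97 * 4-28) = 1 / 10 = 0.10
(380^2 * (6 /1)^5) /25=44914176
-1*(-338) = 338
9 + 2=11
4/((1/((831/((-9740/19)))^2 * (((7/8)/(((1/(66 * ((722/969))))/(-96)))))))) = -4376579498676/100796825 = -43419.82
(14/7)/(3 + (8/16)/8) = 32/49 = 0.65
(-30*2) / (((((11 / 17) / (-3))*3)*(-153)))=-20 / 33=-0.61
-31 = -31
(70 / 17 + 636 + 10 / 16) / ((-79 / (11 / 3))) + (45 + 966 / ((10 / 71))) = 369263807 / 53720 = 6873.86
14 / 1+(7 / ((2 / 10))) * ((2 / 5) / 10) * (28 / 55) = 4046 / 275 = 14.71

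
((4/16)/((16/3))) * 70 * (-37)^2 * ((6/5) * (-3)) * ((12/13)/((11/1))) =-776223/572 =-1357.03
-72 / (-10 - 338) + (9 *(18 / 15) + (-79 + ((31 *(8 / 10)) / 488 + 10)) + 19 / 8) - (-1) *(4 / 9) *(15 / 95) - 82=-137.50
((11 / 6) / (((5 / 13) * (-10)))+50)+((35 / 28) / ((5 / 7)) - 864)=-121909 / 150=-812.73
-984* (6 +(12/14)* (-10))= 17712/7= 2530.29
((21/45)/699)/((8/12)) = 7/6990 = 0.00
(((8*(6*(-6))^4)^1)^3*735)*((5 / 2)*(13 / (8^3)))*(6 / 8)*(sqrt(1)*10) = 848910631643682177024000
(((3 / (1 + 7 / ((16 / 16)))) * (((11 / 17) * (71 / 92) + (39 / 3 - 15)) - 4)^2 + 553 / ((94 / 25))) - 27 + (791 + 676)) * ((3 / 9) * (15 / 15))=1470118963909 / 2759196288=532.81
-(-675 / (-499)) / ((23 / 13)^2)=-114075 / 263971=-0.43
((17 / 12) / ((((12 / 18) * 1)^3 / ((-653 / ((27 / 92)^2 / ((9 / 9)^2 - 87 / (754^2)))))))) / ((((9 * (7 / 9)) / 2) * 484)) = -115105480829 / 5379886512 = -21.40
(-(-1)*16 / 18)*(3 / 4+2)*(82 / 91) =1804 / 819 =2.20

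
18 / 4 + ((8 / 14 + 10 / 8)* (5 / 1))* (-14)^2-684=2211 / 2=1105.50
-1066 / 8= -533 / 4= -133.25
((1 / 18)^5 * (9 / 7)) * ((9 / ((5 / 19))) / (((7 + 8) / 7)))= 19 / 1749600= 0.00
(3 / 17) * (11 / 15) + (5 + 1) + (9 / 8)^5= 22091293 / 2785280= 7.93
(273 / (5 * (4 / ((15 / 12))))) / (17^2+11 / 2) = 273 / 4712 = 0.06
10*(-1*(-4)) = 40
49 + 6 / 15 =247 / 5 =49.40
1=1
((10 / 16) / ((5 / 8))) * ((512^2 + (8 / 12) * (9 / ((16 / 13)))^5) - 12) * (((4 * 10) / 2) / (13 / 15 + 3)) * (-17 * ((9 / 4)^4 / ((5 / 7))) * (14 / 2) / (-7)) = 1695115493239506975 / 1946157056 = 871006524.38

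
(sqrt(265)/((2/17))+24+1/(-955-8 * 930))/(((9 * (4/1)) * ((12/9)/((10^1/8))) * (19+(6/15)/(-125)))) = 125924375/3827475264+53125 * sqrt(265)/4559232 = 0.22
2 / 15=0.13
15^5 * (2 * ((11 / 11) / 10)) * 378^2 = 21700507500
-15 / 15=-1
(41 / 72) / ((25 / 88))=451 / 225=2.00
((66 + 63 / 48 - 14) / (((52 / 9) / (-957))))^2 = 53976777978321 / 692224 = 77975883.50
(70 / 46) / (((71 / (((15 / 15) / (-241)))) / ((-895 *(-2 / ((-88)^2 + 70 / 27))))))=-845775 / 41157379187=-0.00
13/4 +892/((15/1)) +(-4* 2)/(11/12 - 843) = 1521235/24252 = 62.73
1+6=7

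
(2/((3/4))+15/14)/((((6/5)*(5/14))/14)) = 122.11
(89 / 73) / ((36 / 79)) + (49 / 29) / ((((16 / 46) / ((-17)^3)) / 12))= -21826456943 / 76212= -286391.34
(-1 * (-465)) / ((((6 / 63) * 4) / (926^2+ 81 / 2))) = 16747297245 / 16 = 1046706077.81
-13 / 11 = -1.18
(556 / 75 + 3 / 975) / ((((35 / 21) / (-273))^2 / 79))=15719858.48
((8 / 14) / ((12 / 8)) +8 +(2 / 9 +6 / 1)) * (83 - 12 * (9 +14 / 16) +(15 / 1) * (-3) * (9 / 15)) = -57500 / 63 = -912.70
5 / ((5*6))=1 / 6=0.17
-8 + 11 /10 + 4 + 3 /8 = -101 /40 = -2.52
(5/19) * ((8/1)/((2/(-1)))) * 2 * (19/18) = -20/9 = -2.22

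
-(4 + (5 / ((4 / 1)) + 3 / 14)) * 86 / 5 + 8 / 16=-3272 / 35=-93.49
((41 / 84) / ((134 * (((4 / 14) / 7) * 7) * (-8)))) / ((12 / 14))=-287 / 154368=-0.00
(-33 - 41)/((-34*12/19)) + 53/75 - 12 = -40021/5100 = -7.85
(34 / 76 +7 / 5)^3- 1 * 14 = -52782449 / 6859000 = -7.70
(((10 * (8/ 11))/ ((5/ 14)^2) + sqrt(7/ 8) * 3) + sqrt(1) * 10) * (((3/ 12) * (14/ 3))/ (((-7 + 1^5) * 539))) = -1843/ 76230 - sqrt(14)/ 3696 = -0.03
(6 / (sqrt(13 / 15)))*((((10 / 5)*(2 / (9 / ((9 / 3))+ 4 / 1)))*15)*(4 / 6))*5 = 1200*sqrt(195) / 91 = 184.14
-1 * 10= -10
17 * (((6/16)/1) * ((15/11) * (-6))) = -2295/44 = -52.16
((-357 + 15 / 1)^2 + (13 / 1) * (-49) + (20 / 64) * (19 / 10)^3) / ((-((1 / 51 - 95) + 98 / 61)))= 165439984107 / 132793600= 1245.84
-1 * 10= -10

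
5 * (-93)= -465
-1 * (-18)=18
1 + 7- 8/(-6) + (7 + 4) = 61/3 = 20.33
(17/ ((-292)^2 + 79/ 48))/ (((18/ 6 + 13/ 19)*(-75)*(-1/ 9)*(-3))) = -7752/ 3581157125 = -0.00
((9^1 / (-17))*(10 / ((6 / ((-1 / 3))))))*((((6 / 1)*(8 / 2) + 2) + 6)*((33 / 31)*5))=26400 / 527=50.09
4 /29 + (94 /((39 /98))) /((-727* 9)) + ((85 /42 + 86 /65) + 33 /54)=1051514392 /259004655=4.06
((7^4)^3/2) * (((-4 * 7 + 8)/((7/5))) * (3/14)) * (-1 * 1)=21185643675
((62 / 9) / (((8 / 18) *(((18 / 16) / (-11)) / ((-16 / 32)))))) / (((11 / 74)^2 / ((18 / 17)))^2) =66930037632 / 384659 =173998.37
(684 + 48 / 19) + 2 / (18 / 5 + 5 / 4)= 1266028 / 1843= 686.94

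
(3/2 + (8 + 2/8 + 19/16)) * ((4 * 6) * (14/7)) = 525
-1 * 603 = -603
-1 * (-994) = 994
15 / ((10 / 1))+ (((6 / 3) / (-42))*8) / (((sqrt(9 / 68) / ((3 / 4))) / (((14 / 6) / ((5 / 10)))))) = 3 / 2 - 8*sqrt(17) / 9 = -2.16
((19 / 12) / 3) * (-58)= -551 / 18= -30.61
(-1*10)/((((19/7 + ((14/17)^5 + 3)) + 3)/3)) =-59633994/18075209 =-3.30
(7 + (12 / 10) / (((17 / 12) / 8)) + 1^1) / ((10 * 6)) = 314 / 1275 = 0.25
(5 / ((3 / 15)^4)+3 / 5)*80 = 250048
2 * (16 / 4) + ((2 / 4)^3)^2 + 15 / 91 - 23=-14.82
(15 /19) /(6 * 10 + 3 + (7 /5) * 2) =75 /6251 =0.01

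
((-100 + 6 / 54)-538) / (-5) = 5741 / 45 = 127.58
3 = 3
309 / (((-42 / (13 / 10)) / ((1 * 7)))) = -1339 / 20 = -66.95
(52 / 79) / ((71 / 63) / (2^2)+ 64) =13104 / 1279721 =0.01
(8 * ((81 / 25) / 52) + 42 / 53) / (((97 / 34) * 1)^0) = 22236 / 17225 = 1.29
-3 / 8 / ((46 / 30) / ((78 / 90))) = -39 / 184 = -0.21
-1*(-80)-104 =-24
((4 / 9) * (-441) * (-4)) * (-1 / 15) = -784 / 15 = -52.27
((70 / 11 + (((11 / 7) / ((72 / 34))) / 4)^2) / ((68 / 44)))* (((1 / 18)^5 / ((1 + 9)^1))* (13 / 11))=929618807 / 3590254178058240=0.00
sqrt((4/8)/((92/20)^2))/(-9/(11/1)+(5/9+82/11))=495 * sqrt(2)/32752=0.02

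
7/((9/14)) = 98/9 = 10.89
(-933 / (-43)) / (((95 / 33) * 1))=30789 / 4085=7.54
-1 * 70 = -70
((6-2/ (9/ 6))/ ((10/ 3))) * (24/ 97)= 168/ 485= 0.35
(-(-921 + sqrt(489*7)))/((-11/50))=-46050/11 + 50*sqrt(3423)/11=-3920.43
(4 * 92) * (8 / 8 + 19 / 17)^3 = 17169408 / 4913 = 3494.69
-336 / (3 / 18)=-2016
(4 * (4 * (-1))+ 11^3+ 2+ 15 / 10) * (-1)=-2637 / 2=-1318.50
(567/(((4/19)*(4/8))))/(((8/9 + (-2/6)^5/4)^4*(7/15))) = 10303029490826880/554680863361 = 18574.70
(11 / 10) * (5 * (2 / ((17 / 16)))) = 176 / 17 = 10.35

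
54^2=2916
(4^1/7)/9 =4/63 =0.06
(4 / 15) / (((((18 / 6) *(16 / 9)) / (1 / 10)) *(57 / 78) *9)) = 13 / 17100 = 0.00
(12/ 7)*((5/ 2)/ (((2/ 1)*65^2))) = 3/ 5915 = 0.00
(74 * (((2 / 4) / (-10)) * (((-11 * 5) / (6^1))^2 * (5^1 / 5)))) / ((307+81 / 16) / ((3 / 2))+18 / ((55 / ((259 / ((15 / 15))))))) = -1231175 / 1159509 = -1.06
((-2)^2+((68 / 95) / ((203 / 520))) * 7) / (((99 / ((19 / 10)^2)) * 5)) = 14687 / 119625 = 0.12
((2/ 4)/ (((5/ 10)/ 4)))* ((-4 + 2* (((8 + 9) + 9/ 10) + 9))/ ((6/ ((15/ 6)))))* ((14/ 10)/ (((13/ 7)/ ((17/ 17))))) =4067/ 65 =62.57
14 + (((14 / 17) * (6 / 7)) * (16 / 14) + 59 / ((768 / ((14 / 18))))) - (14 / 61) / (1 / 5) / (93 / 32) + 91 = 164050606609 / 1555400448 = 105.47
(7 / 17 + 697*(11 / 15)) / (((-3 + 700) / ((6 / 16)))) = 0.28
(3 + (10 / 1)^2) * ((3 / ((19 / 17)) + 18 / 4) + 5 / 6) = 47071 / 57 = 825.81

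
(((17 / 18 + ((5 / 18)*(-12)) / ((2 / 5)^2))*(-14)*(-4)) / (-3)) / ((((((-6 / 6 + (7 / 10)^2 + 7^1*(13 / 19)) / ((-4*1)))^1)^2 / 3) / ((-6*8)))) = -9263779840000 / 198339483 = -46706.69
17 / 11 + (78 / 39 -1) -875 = -9597 / 11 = -872.45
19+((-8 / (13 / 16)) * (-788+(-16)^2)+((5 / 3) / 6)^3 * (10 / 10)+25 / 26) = 398650901 / 75816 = 5258.14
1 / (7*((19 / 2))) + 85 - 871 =-785.98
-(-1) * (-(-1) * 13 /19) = 13 /19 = 0.68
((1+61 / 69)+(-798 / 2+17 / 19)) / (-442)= 259723 / 289731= 0.90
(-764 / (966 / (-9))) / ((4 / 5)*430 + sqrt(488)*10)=24639 / 699706 -2865*sqrt(122) / 1399412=0.01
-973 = -973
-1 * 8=-8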